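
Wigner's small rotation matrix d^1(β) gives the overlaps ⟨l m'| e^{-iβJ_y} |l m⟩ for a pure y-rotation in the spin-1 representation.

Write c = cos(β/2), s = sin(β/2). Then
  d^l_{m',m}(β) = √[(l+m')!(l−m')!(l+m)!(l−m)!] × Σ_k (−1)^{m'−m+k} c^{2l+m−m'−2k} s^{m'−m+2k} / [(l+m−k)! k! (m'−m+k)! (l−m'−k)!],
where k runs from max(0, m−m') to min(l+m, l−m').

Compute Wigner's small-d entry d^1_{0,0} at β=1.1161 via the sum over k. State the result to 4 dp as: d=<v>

d^1_{0,0}(β=1.1161) via Wigner's sum:
With c≡cos(β/2)=0.848289 and s≡sin(β/2)=0.529533, N=[1·1·1·1]^{1/2}=1.000000
The bounds max(0,m−m')=0 and min(l+m,l−m')=1 give 2 terms
  k=0: (−1)^0·1.0000/(1)·0.8483^2·0.5295^0 = +0.719595
  k=1: (−1)^1·1.0000/(1)·0.8483^0·0.5295^2 = -0.280405
d^1_{0,0}(1.1161) = +0.719595 -0.280405 = +0.439190

d=0.4392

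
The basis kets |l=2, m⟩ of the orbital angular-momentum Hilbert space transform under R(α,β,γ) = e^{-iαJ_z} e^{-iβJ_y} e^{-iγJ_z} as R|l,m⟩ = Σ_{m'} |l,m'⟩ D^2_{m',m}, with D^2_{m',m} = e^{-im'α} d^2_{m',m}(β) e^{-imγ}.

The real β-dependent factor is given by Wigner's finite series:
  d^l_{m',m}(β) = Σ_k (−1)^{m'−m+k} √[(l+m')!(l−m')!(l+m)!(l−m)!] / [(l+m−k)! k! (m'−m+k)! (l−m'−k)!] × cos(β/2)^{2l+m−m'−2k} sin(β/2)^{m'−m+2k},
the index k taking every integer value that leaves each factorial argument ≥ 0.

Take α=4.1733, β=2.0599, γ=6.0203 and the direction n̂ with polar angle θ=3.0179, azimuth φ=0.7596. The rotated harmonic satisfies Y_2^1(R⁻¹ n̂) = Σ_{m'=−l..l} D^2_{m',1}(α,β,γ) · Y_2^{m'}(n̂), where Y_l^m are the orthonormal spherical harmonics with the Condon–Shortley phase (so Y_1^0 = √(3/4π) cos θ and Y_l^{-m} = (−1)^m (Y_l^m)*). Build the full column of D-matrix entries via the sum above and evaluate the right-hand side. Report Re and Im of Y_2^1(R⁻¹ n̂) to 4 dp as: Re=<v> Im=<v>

Re=-0.2488 Im=-0.0765

Need the full column D^2_{m',1} for m'=−2..2 at α=4.1733, β=2.0599, γ=6.0203.
cos(β/2)=0.514862, sin(β/2)=0.857273
d^2_{-2,1}: single k=3 term ⇒ +0.648752;  D = -0.444820+0.472243i
d^2_{-1,1}: k∈[2..3] ⇒ +0.584441 -0.540104 = +0.044338;  D = -0.012091-0.042657i
d^2_{0,1}: k∈[1..2] ⇒ +0.286594 -0.794555 = -0.507961;  D = -0.490510-0.132003i
d^2_{1,1}: k∈[0..1] ⇒ +0.070269 -0.584441 = -0.514173;  D = +0.369551-0.357499i
d^2_{2,1}: single k=0 term ⇒ -0.234003;  D = +0.053287+0.227855i
Y_2^{m'}(θ=3.0179,φ=0.7596) and Σ D·Y over m':
  (-0.4448+0.4722i)·(+0.0003-0.0059i)  (-0.0121-0.0427i)·(-0.0686+0.0651i)  (-0.4905-0.1320i)·(+0.6164+0.0000i)  (+0.3696-0.3575i)·(+0.0686+0.0651i)  (+0.0533+0.2279i)·(+0.0003+0.0059i)
Y_2^1(R⁻¹ n̂) = -0.248785-0.076537i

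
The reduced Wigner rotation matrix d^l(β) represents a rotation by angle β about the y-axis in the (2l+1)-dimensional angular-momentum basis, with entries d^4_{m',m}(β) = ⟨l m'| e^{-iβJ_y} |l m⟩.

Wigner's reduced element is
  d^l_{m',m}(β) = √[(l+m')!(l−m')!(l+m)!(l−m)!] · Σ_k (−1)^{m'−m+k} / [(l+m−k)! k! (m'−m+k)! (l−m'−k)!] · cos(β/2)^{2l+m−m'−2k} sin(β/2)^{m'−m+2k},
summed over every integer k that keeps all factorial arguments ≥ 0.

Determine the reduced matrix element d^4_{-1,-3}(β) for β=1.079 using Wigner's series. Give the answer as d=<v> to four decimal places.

d=0.3363

d^4_{-1,-3}(β=1.079) via Wigner's sum:
With c≡cos(β/2)=0.857966 and s≡sin(β/2)=0.513707, N=[6·120·1·5040]^{1/2}=1904.940944
The bounds max(0,m−m')=0 and min(l+m,l−m')=1 give 2 terms
  k=0: (−1)^2·1904.9409/(240)·0.8580^6·0.5137^2 = +0.835451
  k=1: (−1)^3·1904.9409/(144)·0.8580^4·0.5137^4 = -0.499184
d^4_{-1,-3}(1.079) = +0.835451 -0.499184 = +0.336266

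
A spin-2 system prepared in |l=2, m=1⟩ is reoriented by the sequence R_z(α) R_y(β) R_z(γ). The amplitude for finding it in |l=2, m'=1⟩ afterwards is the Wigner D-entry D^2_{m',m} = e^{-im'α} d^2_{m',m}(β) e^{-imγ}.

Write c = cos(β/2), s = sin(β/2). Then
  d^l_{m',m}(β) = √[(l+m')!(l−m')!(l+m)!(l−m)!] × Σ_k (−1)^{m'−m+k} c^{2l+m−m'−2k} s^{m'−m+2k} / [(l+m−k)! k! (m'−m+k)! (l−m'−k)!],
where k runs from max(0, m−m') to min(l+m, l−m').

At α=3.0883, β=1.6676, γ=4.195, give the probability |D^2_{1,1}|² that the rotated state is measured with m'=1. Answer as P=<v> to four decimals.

Split into d^2_{1,1}(β=1.6676) × two z-phases.
Half-angle: c=0.672067, s=0.740491. N=√(6·1·6·1)=6.000000
k: max(0,(1)−(1))=0 … min(2+(1),2−(1))=1
  k=0: (−1)^0·6.0000/(6)·0.6721^4·0.7405^0 = +0.204009
  k=1: (−1)^1·6.0000/(2)·0.6721^2·0.7405^2 = -0.742994
d^2_{1,1}(1.6676) = +0.204009 -0.742994 = -0.538985
|D^2_{1,1}|² = |d^2_{1,1}(β)|² = (-0.538985)² = 0.290504 (the z-rotation phases have unit modulus)

P=0.2905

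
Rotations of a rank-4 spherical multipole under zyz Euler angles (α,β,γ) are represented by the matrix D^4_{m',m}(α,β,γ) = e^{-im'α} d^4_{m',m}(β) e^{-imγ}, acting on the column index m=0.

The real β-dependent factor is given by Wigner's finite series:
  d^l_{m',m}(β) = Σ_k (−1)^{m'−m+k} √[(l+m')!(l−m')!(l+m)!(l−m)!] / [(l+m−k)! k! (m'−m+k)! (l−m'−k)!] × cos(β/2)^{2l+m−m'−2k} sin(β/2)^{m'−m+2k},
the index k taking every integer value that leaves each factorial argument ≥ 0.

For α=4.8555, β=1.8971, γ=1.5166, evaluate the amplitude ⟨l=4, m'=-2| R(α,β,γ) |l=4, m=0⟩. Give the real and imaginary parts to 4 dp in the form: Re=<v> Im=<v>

Re=0.0955 Im=0.0281

D^4_{-2,0}(4.8555,1.8971,1.5166) = e^{-i·-2·4.8555}·d^4_{-2,0}(1.8971)·e^{-i·0·1.5166}. Compute d first:
c=cos(1.8971/2)=0.582862, s=sin(1.8971/2)=0.812571; N=√[2·720·24·24]=910.735966
The bounds max(0,m−m')=2 and min(l+m,l−m')=4 give 3 terms
  k=2: (−1)^0·910.7360/(96)·0.5829^6·0.8126^2 = +0.245606
  k=3: (−1)^1·910.7360/(36)·0.5829^4·0.8126^4 = -1.272912
  k=4: (−1)^2·910.7360/(96)·0.5829^2·0.8126^6 = +0.927729
d^4_{-2,0}(1.8971) = +0.245606 -1.272912 +0.927729 = -0.099577
Phases: e^{-i·(-2)·4.8555}=-0.959317-0.282330i, e^{-i·(0)·1.5166}=+1.000000+0.000000i ⇒ D=+0.095526+0.028114i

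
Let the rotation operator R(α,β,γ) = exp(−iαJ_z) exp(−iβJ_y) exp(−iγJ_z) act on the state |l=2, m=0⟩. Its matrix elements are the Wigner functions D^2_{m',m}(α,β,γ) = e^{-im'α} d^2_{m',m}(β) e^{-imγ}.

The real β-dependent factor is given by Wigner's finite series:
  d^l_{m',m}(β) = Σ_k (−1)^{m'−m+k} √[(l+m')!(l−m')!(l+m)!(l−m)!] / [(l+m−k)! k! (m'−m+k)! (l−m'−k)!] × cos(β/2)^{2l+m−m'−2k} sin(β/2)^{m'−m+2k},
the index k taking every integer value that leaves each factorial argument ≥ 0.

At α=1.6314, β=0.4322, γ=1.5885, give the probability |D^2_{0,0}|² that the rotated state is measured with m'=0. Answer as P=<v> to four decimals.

First d^2_{0,0}(β=0.4322), then the phase factors e^{-i(0)α} and e^{-i(0)γ}:
c=cos(0.4322/2)=0.976741, s=sin(0.4322/2)=0.214422; N=√[2·2·2·2]=4.000000
The bounds max(0,m−m')=0 and min(l+m,l−m')=2 give 3 terms
  k=0: (−1)^0·4.0000/(4)·0.9767^4·0.2144^0 = +0.910160
  k=1: (−1)^1·4.0000/(1)·0.9767^2·0.2144^2 = -0.175452
  k=2: (−1)^2·4.0000/(4)·0.9767^0·0.2144^4 = +0.002114
d^2_{0,0}(0.4322) = +0.910160 -0.175452 +0.002114 = +0.736822
|D^2_{0,0}|² = |d^2_{0,0}(β)|² = (+0.736822)² = 0.542907 (the z-rotation phases have unit modulus)

P=0.5429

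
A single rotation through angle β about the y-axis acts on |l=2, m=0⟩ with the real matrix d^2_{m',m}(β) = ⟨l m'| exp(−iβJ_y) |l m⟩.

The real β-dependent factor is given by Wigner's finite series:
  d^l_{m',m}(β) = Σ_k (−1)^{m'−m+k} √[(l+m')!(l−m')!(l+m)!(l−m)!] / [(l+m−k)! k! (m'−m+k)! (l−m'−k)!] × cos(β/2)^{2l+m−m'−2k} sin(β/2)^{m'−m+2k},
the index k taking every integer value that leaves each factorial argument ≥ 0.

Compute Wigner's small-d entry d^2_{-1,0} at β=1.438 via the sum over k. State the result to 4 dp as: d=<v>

d=0.1607

d^2_{-1,0}(β=1.438) via Wigner's sum:
Half-angle: c=0.752465, s=0.658633. N=√(1·6·2·2)=4.898979
k∈{1,2} keeps every argument non-negative
  k=1: (−1)^0·4.8990/(2)·0.7525^3·0.6586^1 = +0.687349
  k=2: (−1)^1·4.8990/(2)·0.7525^1·0.6586^3 = -0.526613
d^2_{-1,0}(1.438) = +0.687349 -0.526613 = +0.160736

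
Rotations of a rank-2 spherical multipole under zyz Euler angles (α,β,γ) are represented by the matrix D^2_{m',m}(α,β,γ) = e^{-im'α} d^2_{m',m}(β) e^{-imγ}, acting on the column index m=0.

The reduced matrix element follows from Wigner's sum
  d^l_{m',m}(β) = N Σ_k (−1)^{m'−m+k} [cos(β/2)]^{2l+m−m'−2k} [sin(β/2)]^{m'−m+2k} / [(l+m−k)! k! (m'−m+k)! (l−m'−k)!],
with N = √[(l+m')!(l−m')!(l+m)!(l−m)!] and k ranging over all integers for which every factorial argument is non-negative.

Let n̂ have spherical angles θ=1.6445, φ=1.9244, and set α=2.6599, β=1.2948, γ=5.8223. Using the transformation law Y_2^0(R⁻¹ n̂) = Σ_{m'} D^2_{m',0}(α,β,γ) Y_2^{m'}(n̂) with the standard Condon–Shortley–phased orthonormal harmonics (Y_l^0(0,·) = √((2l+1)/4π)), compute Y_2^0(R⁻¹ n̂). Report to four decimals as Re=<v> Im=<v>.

Need the full column D^2_{m',0} for m'=−2..2 at α=2.6599, β=1.2948, γ=5.8223.
cos(β/2)=0.797655, sin(β/2)=0.603115
d^2_{-2,0}: single k=2 term ⇒ +0.566898;  D = +0.323553-0.465496i
d^2_{-1,0}: k∈[1..2] ⇒ +0.749756 -0.428637 = +0.321119;  D = -0.284579+0.148768i
d^2_{0,0}: k∈[0..2] ⇒ +0.404818 -0.925741 +0.132312 = -0.388611;  D = -0.388611+0.000000i
d^2_{1,0}: k∈[0..1] ⇒ -0.749756 +0.428637 = -0.321119;  D = +0.284579+0.148768i
d^2_{2,0}: single k=0 term ⇒ +0.566898;  D = +0.323553+0.465496i
Y_2^{m'}(θ=1.6445,φ=1.9244) and Σ D·Y over m':
  (+0.3236-0.4655i)·(-0.2920+0.2496i)  (-0.2846+0.1488i)·(+0.0196+0.0532i)  (-0.3886+0.0000i)·(-0.3103+0.0000i)  (+0.2846+0.1488i)·(-0.0196+0.0532i)  (+0.3236+0.4655i)·(-0.2920-0.2496i)
Y_2^0(R⁻¹ n̂) = +0.136951+0.000000i

Re=0.1370 Im=0.0000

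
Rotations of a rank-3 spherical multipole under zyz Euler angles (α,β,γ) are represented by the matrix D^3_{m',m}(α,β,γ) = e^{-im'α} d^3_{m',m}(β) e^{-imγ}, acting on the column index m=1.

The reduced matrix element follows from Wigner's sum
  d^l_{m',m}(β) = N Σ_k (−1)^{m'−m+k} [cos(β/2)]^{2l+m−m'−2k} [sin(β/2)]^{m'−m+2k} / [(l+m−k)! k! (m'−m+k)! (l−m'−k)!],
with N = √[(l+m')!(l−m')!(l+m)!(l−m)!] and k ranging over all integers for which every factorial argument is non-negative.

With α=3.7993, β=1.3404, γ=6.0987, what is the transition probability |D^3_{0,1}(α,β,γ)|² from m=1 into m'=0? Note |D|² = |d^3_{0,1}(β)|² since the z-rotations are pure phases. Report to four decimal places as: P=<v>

Split into d^3_{0,1}(β=1.3404) × two z-phases.
c=cos(1.3404/2)=0.783697, s=sin(1.3404/2)=0.621143; N=√[6·6·24·2]=41.569219
k: max(0,(1)−(0))=1 … min(3+(1),3−(0))=3
  k=1: (−1)^0·41.5692/(12)·0.7837^5·0.6211^1 = +0.636098
  k=2: (−1)^1·41.5692/(4)·0.7837^3·0.6211^3 = -1.198758
  k=3: (−1)^2·41.5692/(12)·0.7837^1·0.6211^5 = +0.251013
d^3_{0,1}(1.3404) = +0.636098 -1.198758 +0.251013 = -0.311647
|D^3_{0,1}|² = |d^3_{0,1}(β)|² = (-0.311647)² = 0.097124 (the z-rotation phases have unit modulus)

P=0.0971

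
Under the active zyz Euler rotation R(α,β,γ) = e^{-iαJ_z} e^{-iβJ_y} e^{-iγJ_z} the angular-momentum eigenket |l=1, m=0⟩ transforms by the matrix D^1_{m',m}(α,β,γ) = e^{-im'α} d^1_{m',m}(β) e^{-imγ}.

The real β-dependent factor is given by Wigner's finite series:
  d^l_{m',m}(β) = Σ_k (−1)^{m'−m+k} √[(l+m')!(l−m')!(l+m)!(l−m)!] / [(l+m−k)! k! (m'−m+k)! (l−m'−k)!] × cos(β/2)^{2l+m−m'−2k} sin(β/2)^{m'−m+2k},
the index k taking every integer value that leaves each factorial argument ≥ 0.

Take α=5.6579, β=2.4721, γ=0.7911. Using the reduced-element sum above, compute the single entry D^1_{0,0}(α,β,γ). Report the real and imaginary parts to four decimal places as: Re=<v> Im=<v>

Re=-0.7841 Im=0.0000

First d^1_{0,0}(β=2.4721), then the phase factors e^{-i(0)α} and e^{-i(0)γ}:
With c≡cos(β/2)=0.328530 and s≡sin(β/2)=0.944494, N=[1·1·1·1]^{1/2}=1.000000
The bounds max(0,m−m')=0 and min(l+m,l−m')=1 give 2 terms
  k=0: (−1)^0·1.0000/(1)·0.3285^2·0.9445^0 = +0.107932
  k=1: (−1)^1·1.0000/(1)·0.3285^0·0.9445^2 = -0.892068
d^1_{0,0}(2.4721) = +0.107932 -0.892068 = -0.784137
Phases: e^{-i·(0)·5.6579}=+1.000000+0.000000i, e^{-i·(0)·0.7911}=+1.000000+0.000000i ⇒ D=-0.784137+0.000000i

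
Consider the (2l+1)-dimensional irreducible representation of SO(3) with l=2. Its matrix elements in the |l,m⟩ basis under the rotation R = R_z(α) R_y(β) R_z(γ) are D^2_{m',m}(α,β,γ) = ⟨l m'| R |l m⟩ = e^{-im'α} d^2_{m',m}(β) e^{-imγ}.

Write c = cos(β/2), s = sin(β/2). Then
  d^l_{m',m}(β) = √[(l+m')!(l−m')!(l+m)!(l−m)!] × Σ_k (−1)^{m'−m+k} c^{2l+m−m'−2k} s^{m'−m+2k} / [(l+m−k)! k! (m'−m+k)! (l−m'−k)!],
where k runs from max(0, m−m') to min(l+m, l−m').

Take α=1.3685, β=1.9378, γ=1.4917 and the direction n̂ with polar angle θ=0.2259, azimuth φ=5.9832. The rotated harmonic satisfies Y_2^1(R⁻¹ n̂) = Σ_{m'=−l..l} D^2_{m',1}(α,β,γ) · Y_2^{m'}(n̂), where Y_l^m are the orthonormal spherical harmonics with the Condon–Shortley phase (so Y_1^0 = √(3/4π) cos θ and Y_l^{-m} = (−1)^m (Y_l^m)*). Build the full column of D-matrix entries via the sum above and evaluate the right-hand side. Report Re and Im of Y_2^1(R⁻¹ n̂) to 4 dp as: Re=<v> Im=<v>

Re=-0.0839 Im=0.2520

Need the full column D^2_{m',1} for m'=−2..2 at α=1.3685, β=1.9378, γ=1.4917.
cos(β/2)=0.566207, sin(β/2)=0.824263
d^2_{-2,1}: single k=3 term ⇒ +0.634166;  D = +0.202793+0.600867i
d^2_{-1,1}: k∈[2..3] ⇒ +0.653436 -0.461598 = +0.191838;  D = +0.190384-0.023575i
d^2_{0,1}: k∈[1..2] ⇒ +0.366494 -0.776691 = -0.410198;  D = -0.032411+0.408915i
d^2_{1,1}: k∈[0..1] ⇒ +0.102778 -0.653436 = -0.550658;  D = +0.529001+0.152914i
d^2_{2,1}: single k=0 term ⇒ -0.299241;  D = +0.139161-0.264913i
Y_2^{m'}(θ=0.2259,φ=5.9832) and Σ D·Y over m':
  (+0.2028+0.6009i)·(+0.0160+0.0109i)  (+0.1904-0.0236i)·(+0.1611+0.0498i)  (-0.0324+0.4089i)·(+0.5833+0.0000i)  (+0.5290+0.1529i)·(-0.1611+0.0498i)  (+0.1392-0.2649i)·(+0.0160-0.0109i)
Y_2^1(R⁻¹ n̂) = -0.083910+0.252012i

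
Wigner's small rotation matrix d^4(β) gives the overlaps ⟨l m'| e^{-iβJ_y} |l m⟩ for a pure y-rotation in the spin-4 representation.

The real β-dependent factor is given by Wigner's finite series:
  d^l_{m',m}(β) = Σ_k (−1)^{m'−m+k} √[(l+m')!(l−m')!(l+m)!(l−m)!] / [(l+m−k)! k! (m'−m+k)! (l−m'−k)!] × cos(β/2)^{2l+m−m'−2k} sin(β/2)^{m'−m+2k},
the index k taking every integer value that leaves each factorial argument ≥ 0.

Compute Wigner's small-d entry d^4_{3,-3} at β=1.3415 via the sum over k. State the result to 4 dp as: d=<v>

d=0.2254

d^4_{3,-3}(β=1.3415) via Wigner's sum:
c=cos(1.3415/2)=0.783356, s=sin(1.3415/2)=0.621574; N=√[5040·1·1·5040]=5040.000000
k: max(0,(-3)−(3))=0 … min(4+(-3),4−(3))=1
  k=0: (−1)^6·5040.0000/(720)·0.7834^2·0.6216^6 = +0.247726
  k=1: (−1)^7·5040.0000/(5040)·0.7834^0·0.6216^8 = -0.022281
d^4_{3,-3}(1.3415) = +0.247726 -0.022281 = +0.225445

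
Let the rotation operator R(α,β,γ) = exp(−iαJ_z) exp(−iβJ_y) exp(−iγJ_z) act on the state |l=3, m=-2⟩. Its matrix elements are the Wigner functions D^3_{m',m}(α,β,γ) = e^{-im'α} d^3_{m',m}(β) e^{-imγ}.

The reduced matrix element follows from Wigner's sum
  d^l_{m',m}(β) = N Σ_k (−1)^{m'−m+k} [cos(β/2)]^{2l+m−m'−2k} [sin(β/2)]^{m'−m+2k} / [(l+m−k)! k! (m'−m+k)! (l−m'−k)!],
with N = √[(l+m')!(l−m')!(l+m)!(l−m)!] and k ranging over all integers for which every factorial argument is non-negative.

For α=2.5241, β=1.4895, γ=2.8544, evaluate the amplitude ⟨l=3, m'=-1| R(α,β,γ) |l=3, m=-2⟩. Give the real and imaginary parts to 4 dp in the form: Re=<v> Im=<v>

First d^3_{-1,-2}(β=1.4895), then the phase factors e^{-i(-1)α} and e^{-i(-2)γ}:
With c≡cos(β/2)=0.735257 and s≡sin(β/2)=0.677788, N=[2·24·1·120]^{1/2}=75.894664
k∈{0,1} keeps every argument non-negative
  k=0: (−1)^1·75.8947/(24)·0.7353^5·0.6778^1 = -0.460565
  k=1: (−1)^2·75.8947/(12)·0.7353^3·0.6778^3 = +0.782762
d^3_{-1,-2}(1.4895) = -0.460565 +0.782762 = +0.322197
Phases: e^{-i·(-1)·2.5241}=-0.815333+0.578993i, e^{-i·(-2)·2.8544}=+0.839526-0.543319i ⇒ D=-0.119186+0.299342i

Re=-0.1192 Im=0.2993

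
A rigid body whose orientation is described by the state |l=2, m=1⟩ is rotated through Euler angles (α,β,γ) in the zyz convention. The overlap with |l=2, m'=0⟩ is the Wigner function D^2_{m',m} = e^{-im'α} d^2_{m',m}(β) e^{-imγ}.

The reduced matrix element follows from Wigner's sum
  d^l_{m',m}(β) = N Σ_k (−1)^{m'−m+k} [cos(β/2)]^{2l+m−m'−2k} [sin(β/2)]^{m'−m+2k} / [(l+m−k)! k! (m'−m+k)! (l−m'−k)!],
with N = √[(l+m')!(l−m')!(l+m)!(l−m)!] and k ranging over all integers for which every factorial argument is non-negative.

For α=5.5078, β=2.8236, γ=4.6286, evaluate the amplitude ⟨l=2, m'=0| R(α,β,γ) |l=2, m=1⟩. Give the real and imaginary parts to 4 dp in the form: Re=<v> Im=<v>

Re=0.0304 Im=-0.3625

D^2_{0,1}(5.5078,2.8236,4.6286) = e^{-i·0·5.5078}·d^2_{0,1}(2.8236)·e^{-i·1·4.6286}. Compute d first:
c=cos(2.8236/2)=0.158327, s=sin(2.8236/2)=0.987387; N=√[2·2·6·1]=4.898979
k: max(0,(1)−(0))=1 … min(2+(1),2−(0))=2
  k=1: (−1)^0·4.8990/(2)·0.1583^3·0.9874^1 = +0.009599
  k=2: (−1)^1·4.8990/(2)·0.1583^1·0.9874^3 = -0.373330
d^2_{0,1}(2.8236) = +0.009599 -0.373330 = -0.363731
Attach z-rotation phases: D = e^{-i(0)(5.5078)}·(-0.363731)·e^{-i(1)(4.6286)} = +0.030441-0.362455i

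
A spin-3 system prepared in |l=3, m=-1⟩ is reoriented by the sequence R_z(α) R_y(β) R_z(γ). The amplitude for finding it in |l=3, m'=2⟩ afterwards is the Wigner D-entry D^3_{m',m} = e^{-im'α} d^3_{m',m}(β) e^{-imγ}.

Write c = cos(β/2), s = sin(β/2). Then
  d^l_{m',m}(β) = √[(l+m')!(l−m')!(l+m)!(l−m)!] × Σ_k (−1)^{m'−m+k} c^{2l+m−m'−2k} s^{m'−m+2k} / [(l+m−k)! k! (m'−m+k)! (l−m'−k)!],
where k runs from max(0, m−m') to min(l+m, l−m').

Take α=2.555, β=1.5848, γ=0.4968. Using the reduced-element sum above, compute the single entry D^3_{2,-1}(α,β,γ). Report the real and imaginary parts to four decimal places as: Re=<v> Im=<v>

First d^3_{2,-1}(β=1.5848), then the phase factors e^{-i(2)α} and e^{-i(-1)γ}:
c=cos(1.5848/2)=0.702138, s=sin(1.5848/2)=0.712040; N=√[120·1·2·24]=75.894664
k∈{0,1} keeps every argument non-negative
  k=0: (−1)^3·75.8947/(12)·0.7021^3·0.7120^3 = -0.790337
  k=1: (−1)^4·75.8947/(24)·0.7021^1·0.7120^5 = +0.406393
d^3_{2,-1}(1.5848) = -0.790337 +0.406393 = -0.383944
Attach z-rotation phases: D = e^{-i(2)(2.555)}·(-0.383944)·e^{-i(-1)(0.4968)} = +0.038021-0.382057i

Re=0.0380 Im=-0.3821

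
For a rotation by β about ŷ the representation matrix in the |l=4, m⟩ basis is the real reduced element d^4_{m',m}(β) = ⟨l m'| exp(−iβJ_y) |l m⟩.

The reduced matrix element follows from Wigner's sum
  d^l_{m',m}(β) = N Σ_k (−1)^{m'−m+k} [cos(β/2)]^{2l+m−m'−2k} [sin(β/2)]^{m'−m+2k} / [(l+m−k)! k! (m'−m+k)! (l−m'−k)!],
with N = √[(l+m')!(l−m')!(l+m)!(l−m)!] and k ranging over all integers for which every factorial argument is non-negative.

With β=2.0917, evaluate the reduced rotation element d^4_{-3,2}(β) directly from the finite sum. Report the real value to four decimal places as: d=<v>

d^4_{-3,2}(β=2.0917) via Wigner's sum:
With c≡cos(β/2)=0.501167 and s≡sin(β/2)=0.865351, N=[1·5040·720·2]^{1/2}=2693.993318
k∈{5,6} keeps every argument non-negative
  k=5: (−1)^0·2693.9933/(240)·0.5012^3·0.8654^5 = +0.685634
  k=6: (−1)^1·2693.9933/(720)·0.5012^1·0.8654^7 = -0.681384
d^4_{-3,2}(2.0917) = +0.685634 -0.681384 = +0.004251

d=0.0043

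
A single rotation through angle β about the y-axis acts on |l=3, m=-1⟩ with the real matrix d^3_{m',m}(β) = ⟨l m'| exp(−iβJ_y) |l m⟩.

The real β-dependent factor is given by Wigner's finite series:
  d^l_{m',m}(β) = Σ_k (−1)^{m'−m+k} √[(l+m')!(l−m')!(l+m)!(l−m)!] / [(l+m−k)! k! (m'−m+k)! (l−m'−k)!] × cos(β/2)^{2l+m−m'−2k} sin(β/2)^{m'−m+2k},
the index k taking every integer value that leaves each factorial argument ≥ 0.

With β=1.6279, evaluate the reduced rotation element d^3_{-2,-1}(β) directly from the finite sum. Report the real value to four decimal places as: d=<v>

d=-0.4358

d^3_{-2,-1}(β=1.6279) via Wigner's sum:
Half-angle: c=0.686632, s=0.727005. N=√(1·120·2·24)=75.894664
k∈{1,2} keeps every argument non-negative
  k=1: (−1)^0·75.8947/(24)·0.6866^5·0.7270^1 = +0.350880
  k=2: (−1)^1·75.8947/(12)·0.6866^3·0.7270^3 = -0.786710
d^3_{-2,-1}(1.6279) = +0.350880 -0.786710 = -0.435830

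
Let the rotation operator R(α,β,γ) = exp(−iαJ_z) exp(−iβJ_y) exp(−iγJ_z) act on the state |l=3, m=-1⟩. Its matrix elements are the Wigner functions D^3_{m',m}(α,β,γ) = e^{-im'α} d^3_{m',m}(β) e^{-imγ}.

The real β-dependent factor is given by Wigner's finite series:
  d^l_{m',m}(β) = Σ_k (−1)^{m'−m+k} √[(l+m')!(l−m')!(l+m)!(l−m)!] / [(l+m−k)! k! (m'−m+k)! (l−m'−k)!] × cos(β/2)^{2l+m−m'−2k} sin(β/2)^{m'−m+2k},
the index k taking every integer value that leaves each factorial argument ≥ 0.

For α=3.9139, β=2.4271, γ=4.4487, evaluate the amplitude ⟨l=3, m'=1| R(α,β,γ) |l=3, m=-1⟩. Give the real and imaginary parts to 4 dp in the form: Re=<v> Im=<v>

Re=0.0011 Im=0.0006

First d^3_{1,-1}(β=2.4271), then the phase factors e^{-i(1)α} and e^{-i(-1)γ}:
Half-angle: c=0.349696, s=0.936863. N=√(24·2·2·24)=48.000000
Admissible k: 0..2 (factorial args all ≥0)
  k=0: (−1)^2·48.0000/(8)·0.3497^4·0.9369^2 = +0.078753
  k=1: (−1)^3·48.0000/(6)·0.3497^2·0.9369^4 = -0.753660
  k=2: (−1)^4·48.0000/(48)·0.3497^0·0.9369^6 = +0.676172
d^3_{1,-1}(2.4271) = +0.078753 -0.753660 +0.676172 = +0.001265
Attach z-rotation phases: D = e^{-i(1)(3.9139)}·(+0.001265)·e^{-i(-1)(4.4487)} = +0.001088+0.000645i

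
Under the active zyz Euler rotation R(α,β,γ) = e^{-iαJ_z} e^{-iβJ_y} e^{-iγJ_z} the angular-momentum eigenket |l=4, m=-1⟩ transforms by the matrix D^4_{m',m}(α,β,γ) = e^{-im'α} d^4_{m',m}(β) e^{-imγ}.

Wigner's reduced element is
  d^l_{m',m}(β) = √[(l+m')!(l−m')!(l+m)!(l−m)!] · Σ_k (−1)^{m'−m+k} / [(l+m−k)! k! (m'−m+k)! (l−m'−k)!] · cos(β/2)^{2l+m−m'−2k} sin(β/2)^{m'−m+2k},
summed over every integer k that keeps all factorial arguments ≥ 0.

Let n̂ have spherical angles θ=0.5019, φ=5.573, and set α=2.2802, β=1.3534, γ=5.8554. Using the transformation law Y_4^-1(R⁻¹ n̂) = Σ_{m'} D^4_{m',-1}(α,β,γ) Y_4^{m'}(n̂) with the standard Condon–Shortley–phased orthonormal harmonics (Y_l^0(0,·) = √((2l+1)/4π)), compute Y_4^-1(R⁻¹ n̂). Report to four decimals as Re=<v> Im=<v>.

Need the full column D^4_{m',-1} for m'=−4..4 at α=2.2802, β=1.3534, γ=5.8554.
cos(β/2)=0.779643, sin(β/2)=0.626224
d^4_{-4,-1}: single k=3 term ⇒ +0.529374;  D = -0.393853+0.353718i
d^4_{-3,-1}: k∈[2..3] ⇒ +0.699046 -0.751659 = -0.052614;  D = -0.052172-0.006801i
d^4_{-2,-1}: k∈[1..3] ⇒ +0.465198 -1.500634 +0.645432 = -0.390004;  D = +0.213658+0.326272i
d^4_{-1,-1}: k∈[0..3] ⇒ +0.136511 -1.321072 +1.704603 -0.366580 = +0.153462;  D = -0.042649+0.147417i
d^4_{0,-1}: k∈[0..3] ⇒ -0.490362 +1.898169 -1.224621 +0.131679 = +0.314865;  D = +0.286492-0.130624i
d^4_{1,-1}: k∈[0..3] ⇒ +0.880715 -1.704603 +0.549870 -0.023650 = -0.297669;  D = +0.270121+0.125065i
d^4_{2,-1}: k∈[0..2] ⇒ -1.000423 +0.968148 -0.124922 = -0.157197;  D = -0.042807-0.151256i
d^4_{3,-1}: k∈[0..1] ⇒ +0.751659 -0.290964 = +0.460695;  D = +0.254625-0.383936i
d^4_{4,-1}: single k=0 term ⇒ -0.341530;  D = +0.338916-0.042176i
Y_4^{m'}(θ=0.5019,φ=5.573) and Σ D·Y over m':
  (-0.3939+0.3537i)·(-0.0226+0.0070i)  (-0.0522-0.0068i)·(-0.0649+0.1035i)  (+0.2137+0.3263i)·(+0.0508+0.3353i)  (-0.0426+0.1474i)·(+0.3601+0.3096i)  (+0.2865-0.1306i)·(+0.0653+0.0000i)  (+0.2701+0.1251i)·(-0.3601+0.3096i)  (-0.0428-0.1513i)·(+0.0508-0.3353i)  (+0.2546-0.3839i)·(+0.0649+0.1035i)  (+0.3389-0.0422i)·(-0.0226-0.0070i)
Y_4^-1(R⁻¹ n̂) = -0.270875+0.149121i

Re=-0.2709 Im=0.1491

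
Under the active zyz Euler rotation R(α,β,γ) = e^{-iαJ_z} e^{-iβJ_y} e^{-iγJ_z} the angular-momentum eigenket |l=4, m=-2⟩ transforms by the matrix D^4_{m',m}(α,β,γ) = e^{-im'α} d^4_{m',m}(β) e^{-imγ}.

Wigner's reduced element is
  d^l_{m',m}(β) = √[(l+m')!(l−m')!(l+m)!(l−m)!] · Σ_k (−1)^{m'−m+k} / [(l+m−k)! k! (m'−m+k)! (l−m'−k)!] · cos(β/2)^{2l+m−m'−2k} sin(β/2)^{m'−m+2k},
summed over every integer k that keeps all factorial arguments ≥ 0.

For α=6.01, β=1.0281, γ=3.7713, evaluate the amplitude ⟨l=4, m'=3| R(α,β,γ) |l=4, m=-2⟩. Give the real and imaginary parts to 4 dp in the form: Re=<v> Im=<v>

D^4_{3,-2}(6.01,1.0281,3.7713) = e^{-i·3·6.01}·d^4_{3,-2}(1.0281)·e^{-i·-2·3.7713}. Compute d first:
Half-angle: c=0.870760, s=0.491708. N=√(5040·1·2·720)=2693.993318
k: max(0,(-2)−(3))=0 … min(4+(-2),4−(3))=1
  k=0: (−1)^5·2693.9933/(240)·0.8708^3·0.4917^5 = -0.213018
  k=1: (−1)^6·2693.9933/(720)·0.8708^1·0.4917^7 = +0.022642
d^4_{3,-2}(1.0281) = -0.213018 +0.022642 = -0.190376
Phases: e^{-i·(3)·6.01}=+0.682546+0.730843i, e^{-i·(-2)·3.7713}=+0.306374+0.951911i ⇒ D=+0.092634-0.166319i

Re=0.0926 Im=-0.1663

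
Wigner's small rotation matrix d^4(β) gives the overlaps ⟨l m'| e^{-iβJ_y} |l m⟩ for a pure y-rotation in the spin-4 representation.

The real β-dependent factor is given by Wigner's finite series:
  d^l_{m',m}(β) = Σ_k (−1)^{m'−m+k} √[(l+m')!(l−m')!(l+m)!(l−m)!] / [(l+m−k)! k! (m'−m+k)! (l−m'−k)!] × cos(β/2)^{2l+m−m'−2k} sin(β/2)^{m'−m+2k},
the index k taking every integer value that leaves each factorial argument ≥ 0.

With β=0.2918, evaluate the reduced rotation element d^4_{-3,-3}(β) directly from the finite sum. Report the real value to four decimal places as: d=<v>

d=0.7793

d^4_{-3,-3}(β=0.2918) via Wigner's sum:
With c≡cos(β/2)=0.989375 and s≡sin(β/2)=0.145383, N=[1·5040·1·5040]^{1/2}=5040.000000
k∈{0,1} keeps every argument non-negative
  k=0: (−1)^0·5040.0000/(5040)·0.9894^8·0.1454^0 = +0.918098
  k=1: (−1)^1·5040.0000/(720)·0.9894^6·0.1454^2 = -0.138769
d^4_{-3,-3}(0.2918) = +0.918098 -0.138769 = +0.779329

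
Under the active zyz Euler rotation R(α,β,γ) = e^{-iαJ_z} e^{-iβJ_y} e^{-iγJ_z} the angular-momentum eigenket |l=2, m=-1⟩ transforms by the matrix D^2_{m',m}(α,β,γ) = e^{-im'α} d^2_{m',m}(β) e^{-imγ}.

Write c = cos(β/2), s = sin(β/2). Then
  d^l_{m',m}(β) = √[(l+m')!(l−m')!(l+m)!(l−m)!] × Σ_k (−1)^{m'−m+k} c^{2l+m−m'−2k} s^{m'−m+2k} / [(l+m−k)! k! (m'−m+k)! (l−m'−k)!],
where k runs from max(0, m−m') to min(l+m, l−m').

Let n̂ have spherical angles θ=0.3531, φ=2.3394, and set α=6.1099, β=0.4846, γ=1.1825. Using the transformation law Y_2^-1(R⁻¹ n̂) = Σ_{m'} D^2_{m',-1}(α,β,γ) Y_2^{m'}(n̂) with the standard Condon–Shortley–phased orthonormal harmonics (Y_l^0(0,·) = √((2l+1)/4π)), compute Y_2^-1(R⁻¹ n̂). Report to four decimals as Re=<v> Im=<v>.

Re=-0.0383 Im=-0.3843

Need the full column D^2_{m',-1} for m'=−2..2 at α=6.1099, β=0.4846, γ=1.1825.
cos(β/2)=0.970789, sin(β/2)=0.239936
d^2_{-2,-1}: single k=1 term ⇒ +0.439036;  D = +0.294368+0.325729i
d^2_{-1,-1}: k∈[0..1] ⇒ +0.888176 -0.162765 = +0.725410;  D = +0.386300+0.613997i
d^2_{0,-1}: k∈[0..1] ⇒ -0.537707 +0.032846 = -0.504860;  D = -0.191146-0.467276i
d^2_{1,-1}: k∈[0..1] ⇒ +0.162765 -0.003314 = +0.159451;  D = +0.034020+0.155780i
d^2_{2,-1}: single k=0 term ⇒ -0.026819;  D = -0.001119-0.026796i
Y_2^{m'}(θ=0.3531,φ=2.3394) and Σ D·Y over m':
  (+0.2944+0.3257i)·(-0.0016+0.0462i)  (+0.3863+0.6140i)·(-0.1742-0.1802i)  (-0.1911-0.4673i)·(+0.5176+0.0000i)  (+0.0340+0.1558i)·(+0.1742-0.1802i)  (-0.0011-0.0268i)·(-0.0016-0.0462i)
Y_2^-1(R⁻¹ n̂) = -0.038342-0.384289i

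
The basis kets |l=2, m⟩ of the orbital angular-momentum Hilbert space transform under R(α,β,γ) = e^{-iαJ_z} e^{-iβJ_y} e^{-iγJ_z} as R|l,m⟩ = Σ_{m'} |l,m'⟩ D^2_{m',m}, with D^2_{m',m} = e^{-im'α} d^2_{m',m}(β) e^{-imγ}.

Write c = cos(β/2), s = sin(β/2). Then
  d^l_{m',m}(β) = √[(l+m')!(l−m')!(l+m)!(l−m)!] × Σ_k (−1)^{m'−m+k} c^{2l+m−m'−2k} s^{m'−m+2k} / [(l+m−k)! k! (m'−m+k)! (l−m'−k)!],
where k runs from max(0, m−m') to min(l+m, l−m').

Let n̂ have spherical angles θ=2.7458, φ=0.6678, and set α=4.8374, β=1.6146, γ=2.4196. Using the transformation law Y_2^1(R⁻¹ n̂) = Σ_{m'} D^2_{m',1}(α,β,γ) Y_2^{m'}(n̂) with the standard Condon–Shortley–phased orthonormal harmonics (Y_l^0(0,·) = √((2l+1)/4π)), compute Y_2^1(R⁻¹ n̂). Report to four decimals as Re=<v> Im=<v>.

Need the full column D^2_{m',1} for m'=−2..2 at α=4.8374, β=1.6146, γ=2.4196.
cos(β/2)=0.691451, sin(β/2)=0.722423
d^2_{-2,1}: single k=3 term ⇒ +0.521394;  D = +0.293877+0.430684i
d^2_{-1,1}: k∈[2..3] ⇒ +0.748562 -0.272374 = +0.476188;  D = -0.356807+0.315346i
d^2_{0,1}: k∈[1..2] ⇒ +0.584995 -0.638575 = -0.053580;  D = +0.040211+0.035410i
d^2_{1,1}: k∈[0..1] ⇒ +0.228585 -0.748562 = -0.519977;  D = -0.292305+0.430040i
d^2_{2,1}: single k=0 term ⇒ -0.477647;  D = -0.425427-0.217158i
Y_2^{m'}(θ=2.7458,φ=0.6678) and Σ D·Y over m':
  (+0.2939+0.4307i)·(+0.0134-0.0558i)  (-0.3568+0.3153i)·(-0.2158+0.1702i)  (+0.0402+0.0354i)·(+0.4901+0.0000i)  (-0.2923+0.4300i)·(+0.2158+0.1702i)  (-0.4254-0.2172i)·(+0.0134+0.0558i)
Y_2^1(R⁻¹ n̂) = -0.058814-0.105670i

Re=-0.0588 Im=-0.1057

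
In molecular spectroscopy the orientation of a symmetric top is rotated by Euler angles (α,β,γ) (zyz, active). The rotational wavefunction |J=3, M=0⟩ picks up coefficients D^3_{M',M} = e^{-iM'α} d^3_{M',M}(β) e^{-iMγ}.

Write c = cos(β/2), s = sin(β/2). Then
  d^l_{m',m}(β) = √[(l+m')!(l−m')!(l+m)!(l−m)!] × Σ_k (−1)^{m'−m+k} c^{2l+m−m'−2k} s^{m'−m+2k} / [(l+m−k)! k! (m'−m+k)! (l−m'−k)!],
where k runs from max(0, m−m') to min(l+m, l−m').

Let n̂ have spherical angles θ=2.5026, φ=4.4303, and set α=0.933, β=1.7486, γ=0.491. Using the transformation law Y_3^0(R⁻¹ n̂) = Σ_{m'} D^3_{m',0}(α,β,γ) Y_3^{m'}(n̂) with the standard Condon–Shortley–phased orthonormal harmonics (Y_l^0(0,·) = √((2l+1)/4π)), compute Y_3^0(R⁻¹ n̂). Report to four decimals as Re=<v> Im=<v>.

Re=0.3301 Im=0.0000

Need the full column D^3_{m',0} for m'=−3..3 at α=0.933, β=1.7486, γ=0.491.
cos(β/2)=0.641534, sin(β/2)=0.767095
d^3_{-3,0}: single k=3 term ⇒ +0.532992;  D = -0.502018+0.179048i
d^3_{-2,0}: k∈[2..3] ⇒ +0.545930 -0.780541 = -0.234611;  D = +0.068256-0.224462i
d^3_{-1,0}: k∈[1..3] ⇒ +0.288761 -1.238562 +0.590276 = -0.359525;  D = -0.214071-0.288846i
d^3_{0,0}: k∈[0..3] ⇒ +0.069714 -0.897055 +1.282560 -0.203748 = +0.251470;  D = +0.251470+0.000000i
d^3_{1,0}: k∈[0..2] ⇒ -0.288761 +1.238562 -0.590276 = +0.359525;  D = +0.214071-0.288846i
d^3_{2,0}: k∈[0..1] ⇒ +0.545930 -0.780541 = -0.234611;  D = +0.068256+0.224462i
d^3_{3,0}: single k=0 term ⇒ -0.532992;  D = +0.502018+0.179048i
Y_3^{m'}(θ=2.5026,φ=4.4303) and Σ D·Y over m':
  (-0.5020+0.1790i)·(+0.0663-0.0587i)  (+0.0683-0.2245i)·(+0.2466+0.1560i)  (-0.2141-0.2888i)·(-0.1192+0.4113i)  (+0.2515+0.0000i)·(-0.0664+0.0000i)  (+0.2141-0.2888i)·(+0.1192+0.4113i)  (+0.0683+0.2245i)·(+0.2466-0.1560i)  (+0.5020+0.1790i)·(-0.0663-0.0587i)
Y_3^0(R⁻¹ n̂) = +0.330092+0.000000i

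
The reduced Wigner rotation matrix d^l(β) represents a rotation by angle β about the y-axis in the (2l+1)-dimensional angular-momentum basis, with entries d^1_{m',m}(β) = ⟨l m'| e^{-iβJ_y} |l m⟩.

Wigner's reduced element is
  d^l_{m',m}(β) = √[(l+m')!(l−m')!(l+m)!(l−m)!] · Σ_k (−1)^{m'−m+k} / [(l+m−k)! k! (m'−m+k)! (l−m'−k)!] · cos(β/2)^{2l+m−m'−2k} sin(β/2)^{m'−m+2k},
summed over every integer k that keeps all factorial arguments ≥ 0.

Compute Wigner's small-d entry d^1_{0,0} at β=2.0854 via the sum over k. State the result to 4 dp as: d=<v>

d=-0.4922

d^1_{0,0}(β=2.0854) via Wigner's sum:
c=cos(2.0854/2)=0.503890, s=sin(2.0854/2)=0.863768; N=√[1·1·1·1]=1.000000
k: max(0,(0)−(0))=0 … min(1+(0),1−(0))=1
  k=0: (−1)^0·1.0000/(1)·0.5039^2·0.8638^0 = +0.253905
  k=1: (−1)^1·1.0000/(1)·0.5039^0·0.8638^2 = -0.746095
d^1_{0,0}(2.0854) = +0.253905 -0.746095 = -0.492190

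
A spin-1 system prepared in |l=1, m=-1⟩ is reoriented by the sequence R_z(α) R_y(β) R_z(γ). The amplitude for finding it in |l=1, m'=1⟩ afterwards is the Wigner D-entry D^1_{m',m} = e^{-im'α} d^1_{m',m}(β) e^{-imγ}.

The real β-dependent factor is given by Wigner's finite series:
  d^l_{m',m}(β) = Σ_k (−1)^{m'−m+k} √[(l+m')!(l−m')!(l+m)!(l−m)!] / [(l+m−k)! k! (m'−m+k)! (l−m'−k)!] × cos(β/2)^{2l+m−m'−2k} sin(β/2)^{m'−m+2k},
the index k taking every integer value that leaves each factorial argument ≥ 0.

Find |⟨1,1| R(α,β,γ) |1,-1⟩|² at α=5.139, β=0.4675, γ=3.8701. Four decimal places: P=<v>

Split into d^1_{1,-1}(β=0.4675) × two z-phases.
With c≡cos(β/2)=0.972805 and s≡sin(β/2)=0.231627, N=[2·1·1·2]^{1/2}=2.000000
The bounds max(0,m−m')=0 and min(l+m,l−m')=0 give 1 term
  k=0: (−1)^2·2.0000/(2)·0.9728^0·0.2316^2 = +0.053651
d^1_{1,-1}(0.4675) = +0.053651
|D^1_{1,-1}|² = |d^1_{1,-1}(β)|² = (+0.053651)² = 0.002878 (the z-rotation phases have unit modulus)

P=0.0029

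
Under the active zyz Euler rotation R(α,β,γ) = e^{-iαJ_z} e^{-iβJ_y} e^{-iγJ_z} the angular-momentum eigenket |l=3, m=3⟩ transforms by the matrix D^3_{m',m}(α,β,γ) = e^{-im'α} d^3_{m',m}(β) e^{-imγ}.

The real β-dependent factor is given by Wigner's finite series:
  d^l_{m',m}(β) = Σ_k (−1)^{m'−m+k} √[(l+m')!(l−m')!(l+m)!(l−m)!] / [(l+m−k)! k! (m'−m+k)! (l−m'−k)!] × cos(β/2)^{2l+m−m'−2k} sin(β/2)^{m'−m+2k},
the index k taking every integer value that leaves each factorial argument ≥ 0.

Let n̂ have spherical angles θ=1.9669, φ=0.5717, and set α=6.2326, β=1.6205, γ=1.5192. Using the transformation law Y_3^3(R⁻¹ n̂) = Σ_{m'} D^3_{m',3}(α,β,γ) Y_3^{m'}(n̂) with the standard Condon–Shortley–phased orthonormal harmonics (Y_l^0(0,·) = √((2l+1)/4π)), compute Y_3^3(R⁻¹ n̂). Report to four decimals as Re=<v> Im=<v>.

Re=-0.0002 Im=0.1097

Need the full column D^3_{m',3} for m'=−3..3 at α=6.2326, β=1.6205, γ=1.5192.
cos(β/2)=0.689317, sin(β/2)=0.724460
d^3_{-3,3}: single k=6 term ⇒ +0.144572;  D = -0.000438+0.144572i
d^3_{-2,3}: single k=5 term ⇒ +0.336950;  D = -0.018058+0.336466i
d^3_{-1,3}: single k=4 term ⇒ +0.506921;  D = -0.052728+0.504172i
d^3_{0,3}: single k=3 term ⇒ +0.556948;  D = -0.085866+0.550290i
d^3_{1,3}: single k=2 term ⇒ +0.458934;  D = -0.093592+0.449290i
d^3_{2,3}: single k=1 term ⇒ +0.276176;  D = -0.069921+0.267178i
d^3_{3,3}: single k=0 term ⇒ +0.107279;  D = -0.032373+0.102278i
Y_3^{m'}(θ=1.9669,φ=0.5717) and Σ D·Y over m':
  (-0.0004+0.1446i)·(-0.0471-0.3242i)  (-0.0181+0.3365i)·(-0.1391+0.3054i)  (-0.0527+0.5042i)·(-0.0641+0.0412i)  (-0.0859+0.5503i)·(+0.3248+0.0000i)  (-0.0936+0.4493i)·(+0.0641+0.0412i)  (-0.0699+0.2672i)·(-0.1391-0.3054i)  (-0.0324+0.1023i)·(+0.0471-0.3242i)
Y_3^3(R⁻¹ n̂) = -0.000231+0.109679i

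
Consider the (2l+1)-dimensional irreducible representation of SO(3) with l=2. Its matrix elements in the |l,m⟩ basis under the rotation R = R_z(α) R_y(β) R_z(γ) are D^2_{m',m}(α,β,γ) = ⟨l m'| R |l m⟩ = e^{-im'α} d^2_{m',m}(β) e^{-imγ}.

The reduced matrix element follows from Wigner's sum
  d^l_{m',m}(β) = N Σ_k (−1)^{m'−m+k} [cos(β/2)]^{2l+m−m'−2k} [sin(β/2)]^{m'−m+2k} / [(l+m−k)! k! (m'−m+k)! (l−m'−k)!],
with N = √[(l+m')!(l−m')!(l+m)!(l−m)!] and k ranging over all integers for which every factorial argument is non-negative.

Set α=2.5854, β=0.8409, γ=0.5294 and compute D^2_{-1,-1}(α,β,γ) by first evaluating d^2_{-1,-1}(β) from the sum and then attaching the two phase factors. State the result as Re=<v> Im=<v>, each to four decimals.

D^2_{-1,-1}(2.5854,0.8409,0.5294) = e^{-i·-1·2.5854}·d^2_{-1,-1}(0.8409)·e^{-i·-1·0.5294}. Compute d first:
Half-angle: c=0.912905, s=0.408171. N=√(1·6·1·6)=6.000000
The bounds max(0,m−m')=0 and min(l+m,l−m')=1 give 2 terms
  k=0: (−1)^0·6.0000/(6)·0.9129^4·0.4082^0 = +0.694549
  k=1: (−1)^1·6.0000/(2)·0.9129^2·0.4082^2 = -0.416541
d^2_{-1,-1}(0.8409) = +0.694549 -0.416541 = +0.278008
D = (-0.849271+0.527957i)·(+0.278008)·(+0.863110+0.505016i) = -0.277908+0.007448i

Re=-0.2779 Im=0.0074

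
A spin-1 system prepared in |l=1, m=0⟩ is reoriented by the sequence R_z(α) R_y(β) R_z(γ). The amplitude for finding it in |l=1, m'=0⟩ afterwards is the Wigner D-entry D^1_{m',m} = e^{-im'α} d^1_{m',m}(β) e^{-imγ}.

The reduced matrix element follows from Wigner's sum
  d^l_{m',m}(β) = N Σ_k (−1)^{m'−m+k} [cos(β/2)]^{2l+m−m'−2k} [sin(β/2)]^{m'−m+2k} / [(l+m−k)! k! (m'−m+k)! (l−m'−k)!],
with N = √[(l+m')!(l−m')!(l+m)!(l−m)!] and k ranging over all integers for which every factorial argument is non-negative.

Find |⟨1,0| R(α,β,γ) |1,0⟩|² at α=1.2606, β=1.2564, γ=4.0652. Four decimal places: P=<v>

P=0.0956

Split into d^1_{0,0}(β=1.2564) × two z-phases.
Half-angle: c=0.809087, s=0.587689. N=√(1·1·1·1)=1.000000
k: max(0,(0)−(0))=0 … min(1+(0),1−(0))=1
  k=0: (−1)^0·1.0000/(1)·0.8091^2·0.5877^0 = +0.654621
  k=1: (−1)^1·1.0000/(1)·0.8091^0·0.5877^2 = -0.345379
d^1_{0,0}(1.2564) = +0.654621 -0.345379 = +0.309242
|D^1_{0,0}|² = |d^1_{0,0}(β)|² = (+0.309242)² = 0.095631 (the z-rotation phases have unit modulus)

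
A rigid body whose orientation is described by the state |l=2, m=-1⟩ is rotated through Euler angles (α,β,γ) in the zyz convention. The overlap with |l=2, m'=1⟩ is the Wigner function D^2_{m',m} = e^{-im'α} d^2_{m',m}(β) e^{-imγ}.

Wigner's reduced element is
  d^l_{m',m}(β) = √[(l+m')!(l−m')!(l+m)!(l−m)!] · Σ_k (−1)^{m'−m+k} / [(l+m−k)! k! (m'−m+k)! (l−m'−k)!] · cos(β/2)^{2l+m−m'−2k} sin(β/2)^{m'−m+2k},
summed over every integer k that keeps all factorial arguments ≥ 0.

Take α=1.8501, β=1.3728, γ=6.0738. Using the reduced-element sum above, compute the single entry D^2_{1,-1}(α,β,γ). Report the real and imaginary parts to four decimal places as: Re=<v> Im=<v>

Re=-0.2627 Im=-0.4942

Split into d^2_{1,-1}(β=1.3728) × two z-phases.
With c≡cos(β/2)=0.773533 and s≡sin(β/2)=0.633757, N=[6·1·1·6]^{1/2}=6.000000
The bounds max(0,m−m')=0 and min(l+m,l−m')=1 give 2 terms
  k=0: (−1)^2·6.0000/(2)·0.7735^2·0.6338^2 = +0.720980
  k=1: (−1)^3·6.0000/(6)·0.7735^0·0.6338^4 = -0.161321
d^2_{1,-1}(1.3728) = +0.720980 -0.161321 = +0.559660
D = (-0.275686-0.961248i)·(+0.559660)·(+0.978159-0.207859i) = -0.262743-0.494151i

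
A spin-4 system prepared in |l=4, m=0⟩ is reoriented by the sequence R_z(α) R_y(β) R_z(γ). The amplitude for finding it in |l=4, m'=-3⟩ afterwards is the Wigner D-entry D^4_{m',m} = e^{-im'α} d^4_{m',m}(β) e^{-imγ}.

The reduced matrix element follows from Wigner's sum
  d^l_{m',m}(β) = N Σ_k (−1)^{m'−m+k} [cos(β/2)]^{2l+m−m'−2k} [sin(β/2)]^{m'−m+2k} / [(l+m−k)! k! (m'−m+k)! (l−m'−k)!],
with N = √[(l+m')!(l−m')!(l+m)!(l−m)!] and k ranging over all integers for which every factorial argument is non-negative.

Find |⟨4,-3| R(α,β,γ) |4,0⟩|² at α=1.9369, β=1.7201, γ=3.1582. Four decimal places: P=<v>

P=0.0453

D^4_{-3,0}(1.9369,1.7201,3.1582) = e^{-i·-3·1.9369}·d^4_{-3,0}(1.7201)·e^{-i·0·3.1582}. Compute d first:
c=cos(1.7201/2)=0.652400, s=sin(1.7201/2)=0.757875; N=√[1·5040·24·24]=1703.830978
The bounds max(0,m−m')=3 and min(l+m,l−m')=4 give 2 terms
  k=3: (−1)^0·1703.8310/(144)·0.6524^5·0.7579^3 = +0.608731
  k=4: (−1)^1·1703.8310/(144)·0.6524^3·0.7579^5 = -0.821473
d^4_{-3,0}(1.7201) = +0.608731 -0.821473 = -0.212742
|D^4_{-3,0}|² = |d^4_{-3,0}(β)|² = (-0.212742)² = 0.045259 (the z-rotation phases have unit modulus)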